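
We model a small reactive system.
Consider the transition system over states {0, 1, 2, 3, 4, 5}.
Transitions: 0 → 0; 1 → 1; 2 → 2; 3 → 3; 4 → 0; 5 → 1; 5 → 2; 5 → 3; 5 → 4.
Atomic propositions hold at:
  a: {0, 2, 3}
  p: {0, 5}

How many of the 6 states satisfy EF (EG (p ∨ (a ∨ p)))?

5

Sat(a ∨ p) = {0, 2, 3, 5}
Sat(p ∨ (a ∨ p)) = {0, 2, 3, 5}
EG (p ∨ (a ∨ p)): greatest fixpoint, start Z0 = {0, 2, 3, 5}, keep only states in Sat with some successor in Z. Already a fixed point.
Sat(EG (p ∨ (a ∨ p))) = {0, 2, 3, 5}
EF (EG (p ∨ (a ∨ p))): least fixpoint, start Z0 = {0, 2, 3, 5}, add states with some successor in Z. Z1 = {0, 2, 3, 4, 5}; fixed.
Sat(EF (EG (p ∨ (a ∨ p)))) = {0, 2, 3, 4, 5}
|Sat(EF (EG (p ∨ (a ∨ p))))| = |{0, 2, 3, 4, 5}| = 5.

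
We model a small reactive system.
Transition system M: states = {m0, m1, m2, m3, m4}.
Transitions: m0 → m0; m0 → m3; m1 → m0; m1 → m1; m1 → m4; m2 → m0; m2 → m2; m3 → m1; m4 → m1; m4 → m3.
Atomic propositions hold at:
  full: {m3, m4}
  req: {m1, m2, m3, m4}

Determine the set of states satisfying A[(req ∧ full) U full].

Sat(req ∧ full) = {m3, m4}
A[(req ∧ full) U full]: least fixpoint, start Z0 = Sat(full) = {m3, m4}, add states in Sat(req ∧ full) with every successor in Z. Already a fixed point.
Sat(A[(req ∧ full) U full]) = {m3, m4}

{m3, m4}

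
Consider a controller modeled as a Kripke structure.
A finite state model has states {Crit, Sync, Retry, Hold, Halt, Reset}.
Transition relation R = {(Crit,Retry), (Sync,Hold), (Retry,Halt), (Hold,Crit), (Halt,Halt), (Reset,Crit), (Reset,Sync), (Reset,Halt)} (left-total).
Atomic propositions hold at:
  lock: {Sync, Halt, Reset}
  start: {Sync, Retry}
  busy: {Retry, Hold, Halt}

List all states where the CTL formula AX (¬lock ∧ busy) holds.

{Crit, Sync}

Sat(¬lock) = {Crit, Retry, Hold}
Sat(¬lock ∧ busy) = {Retry, Hold}
Sat(AX (¬lock ∧ busy)) = {s : every successor in {Retry, Hold}} = {Crit, Sync}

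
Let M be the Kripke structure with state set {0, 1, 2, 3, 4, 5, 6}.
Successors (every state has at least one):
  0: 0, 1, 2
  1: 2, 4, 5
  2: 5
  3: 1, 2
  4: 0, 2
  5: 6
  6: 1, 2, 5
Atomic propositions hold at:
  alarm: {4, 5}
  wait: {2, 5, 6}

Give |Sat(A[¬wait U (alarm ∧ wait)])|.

Sat(¬wait) = {0, 1, 3, 4}
Sat(alarm ∧ wait) = {5}
A[¬wait U (alarm ∧ wait)]: least fixpoint, start Z0 = Sat((alarm ∧ wait)) = {5}, add states in Sat(¬wait) with every successor in Z. Already a fixed point.
Sat(A[¬wait U (alarm ∧ wait)]) = {5}
|Sat(A[¬wait U (alarm ∧ wait)])| = |{5}| = 1.

1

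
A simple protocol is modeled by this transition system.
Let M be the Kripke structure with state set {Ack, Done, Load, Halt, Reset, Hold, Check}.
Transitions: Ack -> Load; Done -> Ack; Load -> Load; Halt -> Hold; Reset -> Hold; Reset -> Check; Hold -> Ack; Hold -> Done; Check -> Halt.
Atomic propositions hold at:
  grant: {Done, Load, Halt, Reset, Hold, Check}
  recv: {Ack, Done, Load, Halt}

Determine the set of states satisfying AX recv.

{Ack, Done, Load, Hold, Check}

Sat(AX recv) = {s : every successor in {Ack, Done, Load, Halt}} = {Ack, Done, Load, Hold, Check}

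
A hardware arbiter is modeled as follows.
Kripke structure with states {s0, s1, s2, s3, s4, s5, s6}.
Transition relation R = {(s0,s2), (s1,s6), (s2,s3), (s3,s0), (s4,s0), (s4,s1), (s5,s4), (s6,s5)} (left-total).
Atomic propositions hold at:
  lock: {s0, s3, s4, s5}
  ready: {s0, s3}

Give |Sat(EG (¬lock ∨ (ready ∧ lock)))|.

3

Sat(¬lock) = {s1, s2, s6}
Sat(ready ∧ lock) = {s0, s3}
Sat(¬lock ∨ (ready ∧ lock)) = {s0, s1, s2, s3, s6}
EG (¬lock ∨ (ready ∧ lock)): greatest fixpoint, start Z0 = {s0, s1, s2, s3, s6}, keep only states in Sat with some successor in Z. Z1 = {s0, s1, s2, s3}; Z2 = {s0, s2, s3}; fixed.
Sat(EG (¬lock ∨ (ready ∧ lock))) = {s0, s2, s3}
|Sat(EG (¬lock ∨ (ready ∧ lock)))| = |{s0, s2, s3}| = 3.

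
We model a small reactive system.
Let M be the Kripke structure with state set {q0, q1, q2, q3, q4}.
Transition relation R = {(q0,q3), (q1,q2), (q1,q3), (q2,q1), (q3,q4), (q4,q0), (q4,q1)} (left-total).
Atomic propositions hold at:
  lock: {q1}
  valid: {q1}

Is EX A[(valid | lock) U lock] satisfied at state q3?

No

Sat(valid | lock) = {q1}
A[(valid | lock) U lock]: least fixpoint, start Z0 = Sat(lock) = {q1}, add states in Sat(valid | lock) with every successor in Z. Already a fixed point.
Sat(A[(valid | lock) U lock]) = {q1}
Sat(EX A[(valid | lock) U lock]) = {s : some successor in {q1}} = {q2, q4}
q3 ∉ Sat(EX A[(valid | lock) U lock]) = {q2, q4}, so the formula does not hold at q3.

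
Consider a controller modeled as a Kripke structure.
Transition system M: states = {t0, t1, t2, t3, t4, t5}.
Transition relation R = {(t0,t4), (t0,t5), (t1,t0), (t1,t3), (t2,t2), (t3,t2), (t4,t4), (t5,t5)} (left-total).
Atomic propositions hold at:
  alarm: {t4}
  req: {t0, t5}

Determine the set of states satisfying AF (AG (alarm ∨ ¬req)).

{t2, t3, t4}

Sat(¬req) = {t1, t2, t3, t4}
Sat(alarm ∨ ¬req) = {t1, t2, t3, t4}
AG (alarm ∨ ¬req): greatest fixpoint, start Z0 = {t1, t2, t3, t4}, keep only states in Sat with every successor in Z. Z1 = {t2, t3, t4}; fixed.
Sat(AG (alarm ∨ ¬req)) = {t2, t3, t4}
AF (AG (alarm ∨ ¬req)): least fixpoint, start Z0 = {t2, t3, t4}, add states with every successor in Z. Already a fixed point.
Sat(AF (AG (alarm ∨ ¬req))) = {t2, t3, t4}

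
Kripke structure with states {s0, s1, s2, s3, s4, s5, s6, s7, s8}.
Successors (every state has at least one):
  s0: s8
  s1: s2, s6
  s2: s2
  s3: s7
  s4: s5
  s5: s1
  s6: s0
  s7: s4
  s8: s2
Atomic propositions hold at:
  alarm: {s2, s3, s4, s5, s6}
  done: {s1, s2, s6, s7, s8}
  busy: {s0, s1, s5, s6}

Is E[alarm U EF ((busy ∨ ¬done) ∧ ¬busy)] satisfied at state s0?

No

Sat(¬done) = {s0, s3, s4, s5}
Sat(busy ∨ ¬done) = {s0, s1, s3, s4, s5, s6}
Sat(¬busy) = {s2, s3, s4, s7, s8}
Sat((busy ∨ ¬done) ∧ ¬busy) = {s3, s4}
EF ((busy ∨ ¬done) ∧ ¬busy): least fixpoint, start Z0 = {s3, s4}, add states with some successor in Z. Z1 = {s3, s4, s7}; fixed.
Sat(EF ((busy ∨ ¬done) ∧ ¬busy)) = {s3, s4, s7}
E[alarm U EF ((busy ∨ ¬done) ∧ ¬busy)]: least fixpoint, start Z0 = Sat(EF ((busy ∨ ¬done) ∧ ¬busy)) = {s3, s4, s7}, add states in Sat(alarm) with some successor in Z. Already a fixed point.
Sat(E[alarm U EF ((busy ∨ ¬done) ∧ ¬busy)]) = {s3, s4, s7}
s0 ∉ Sat(E[alarm U EF ((busy ∨ ¬done) ∧ ¬busy)]) = {s3, s4, s7}, so the formula does not hold at s0.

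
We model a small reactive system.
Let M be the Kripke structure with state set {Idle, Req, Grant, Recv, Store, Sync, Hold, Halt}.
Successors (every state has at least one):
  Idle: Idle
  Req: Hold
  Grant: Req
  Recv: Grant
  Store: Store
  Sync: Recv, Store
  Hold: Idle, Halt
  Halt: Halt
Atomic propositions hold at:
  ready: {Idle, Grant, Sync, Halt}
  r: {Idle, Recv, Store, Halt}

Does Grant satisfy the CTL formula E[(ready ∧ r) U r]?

No

Sat(ready ∧ r) = {Idle, Halt}
E[(ready ∧ r) U r]: least fixpoint, start Z0 = Sat(r) = {Idle, Recv, Store, Halt}, add states in Sat(ready ∧ r) with some successor in Z. Already a fixed point.
Sat(E[(ready ∧ r) U r]) = {Idle, Recv, Store, Halt}
Grant ∉ Sat(E[(ready ∧ r) U r]) = {Idle, Recv, Store, Halt}, so the formula does not hold at Grant.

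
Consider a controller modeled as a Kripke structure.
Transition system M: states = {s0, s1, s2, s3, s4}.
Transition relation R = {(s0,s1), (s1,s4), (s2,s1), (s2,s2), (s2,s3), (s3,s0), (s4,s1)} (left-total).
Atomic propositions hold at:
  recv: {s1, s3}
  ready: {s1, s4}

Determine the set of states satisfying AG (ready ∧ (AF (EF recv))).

{s1, s4}

EF recv: least fixpoint, start Z0 = {s1, s3}, add states with some successor in Z. Z1 = {s0, s1, s2, s3, s4}; fixed.
Sat(EF recv) = {s0, s1, s2, s3, s4}
AF (EF recv): least fixpoint, start Z0 = {s0, s1, s2, s3, s4}, add states with every successor in Z. Already a fixed point.
Sat(AF (EF recv)) = {s0, s1, s2, s3, s4}
Sat(ready ∧ (AF (EF recv))) = {s1, s4}
AG (ready ∧ (AF (EF recv))): greatest fixpoint, start Z0 = {s1, s4}, keep only states in Sat with every successor in Z. Already a fixed point.
Sat(AG (ready ∧ (AF (EF recv)))) = {s1, s4}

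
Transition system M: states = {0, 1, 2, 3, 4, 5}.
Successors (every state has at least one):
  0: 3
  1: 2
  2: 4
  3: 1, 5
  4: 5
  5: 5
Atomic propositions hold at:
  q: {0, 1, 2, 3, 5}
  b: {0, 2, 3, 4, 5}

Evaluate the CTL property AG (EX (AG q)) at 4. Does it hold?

AG q: greatest fixpoint, start Z0 = {0, 1, 2, 3, 5}, keep only states in Sat with every successor in Z. Z1 = {0, 1, 3, 5}; Z2 = {0, 3, 5}; Z3 = {0, 5}; Z4 = {5}; fixed.
Sat(AG q) = {5}
Sat(EX (AG q)) = {s : some successor in {5}} = {3, 4, 5}
AG (EX (AG q)): greatest fixpoint, start Z0 = {3, 4, 5}, keep only states in Sat with every successor in Z. Z1 = {4, 5}; fixed.
Sat(AG (EX (AG q))) = {4, 5}
4 ∈ Sat(AG (EX (AG q))) = {4, 5}, so the formula holds at 4.

Yes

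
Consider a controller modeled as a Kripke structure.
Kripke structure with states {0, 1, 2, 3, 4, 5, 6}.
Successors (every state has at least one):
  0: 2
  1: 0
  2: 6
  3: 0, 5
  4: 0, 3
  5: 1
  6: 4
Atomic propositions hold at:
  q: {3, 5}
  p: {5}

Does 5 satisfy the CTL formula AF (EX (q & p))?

Sat(q & p) = {5}
Sat(EX (q & p)) = {s : some successor in {5}} = {3}
AF (EX (q & p)): least fixpoint, start Z0 = {3}, add states with every successor in Z. Already a fixed point.
Sat(AF (EX (q & p))) = {3}
5 ∉ Sat(AF (EX (q & p))) = {3}, so the formula does not hold at 5.

No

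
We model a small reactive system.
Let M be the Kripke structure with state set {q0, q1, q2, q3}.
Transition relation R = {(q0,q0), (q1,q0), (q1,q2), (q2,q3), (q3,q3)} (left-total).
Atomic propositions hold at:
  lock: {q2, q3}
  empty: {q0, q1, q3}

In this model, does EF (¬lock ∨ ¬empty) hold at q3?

Sat(¬lock) = {q0, q1}
Sat(¬empty) = {q2}
Sat(¬lock ∨ ¬empty) = {q0, q1, q2}
EF (¬lock ∨ ¬empty): least fixpoint, start Z0 = {q0, q1, q2}, add states with some successor in Z. Already a fixed point.
Sat(EF (¬lock ∨ ¬empty)) = {q0, q1, q2}
q3 ∉ Sat(EF (¬lock ∨ ¬empty)) = {q0, q1, q2}, so the formula does not hold at q3.

No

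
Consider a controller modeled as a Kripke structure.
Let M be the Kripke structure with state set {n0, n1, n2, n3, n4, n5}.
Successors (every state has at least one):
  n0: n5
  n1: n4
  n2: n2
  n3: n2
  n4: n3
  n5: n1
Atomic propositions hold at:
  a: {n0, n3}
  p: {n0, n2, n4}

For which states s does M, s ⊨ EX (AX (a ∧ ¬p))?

{n1}

Sat(¬p) = {n1, n3, n5}
Sat(a ∧ ¬p) = {n3}
Sat(AX (a ∧ ¬p)) = {s : every successor in {n3}} = {n4}
Sat(EX (AX (a ∧ ¬p))) = {s : some successor in {n4}} = {n1}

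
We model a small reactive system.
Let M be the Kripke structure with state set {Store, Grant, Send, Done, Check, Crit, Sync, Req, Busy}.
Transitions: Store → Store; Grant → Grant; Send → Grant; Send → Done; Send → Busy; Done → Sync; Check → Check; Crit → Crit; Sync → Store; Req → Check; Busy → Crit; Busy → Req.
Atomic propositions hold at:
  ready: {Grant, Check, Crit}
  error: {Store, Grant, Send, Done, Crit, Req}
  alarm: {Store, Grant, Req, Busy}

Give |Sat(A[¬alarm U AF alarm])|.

7

Sat(¬alarm) = {Send, Done, Check, Crit, Sync}
AF alarm: least fixpoint, start Z0 = {Store, Grant, Req, Busy}, add states with every successor in Z. Z1 = {Store, Grant, Sync, Req, Busy}; Z2 = {Store, Grant, Done, Sync, Req, Busy}; Z3 = {Store, Grant, Send, Done, Sync, Req, Busy}; fixed.
Sat(AF alarm) = {Store, Grant, Send, Done, Sync, Req, Busy}
A[¬alarm U AF alarm]: least fixpoint, start Z0 = Sat(AF alarm) = {Store, Grant, Send, Done, Sync, Req, Busy}, add states in Sat(¬alarm) with every successor in Z. Already a fixed point.
Sat(A[¬alarm U AF alarm]) = {Store, Grant, Send, Done, Sync, Req, Busy}
|Sat(A[¬alarm U AF alarm])| = |{Store, Grant, Send, Done, Sync, Req, Busy}| = 7.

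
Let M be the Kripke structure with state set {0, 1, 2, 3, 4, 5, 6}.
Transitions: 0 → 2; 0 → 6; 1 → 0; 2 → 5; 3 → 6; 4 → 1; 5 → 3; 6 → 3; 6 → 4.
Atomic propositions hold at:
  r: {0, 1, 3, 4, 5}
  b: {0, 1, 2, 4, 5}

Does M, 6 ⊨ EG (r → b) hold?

Yes

Sat(r → b) = {0, 1, 2, 4, 5, 6}
EG (r → b): greatest fixpoint, start Z0 = {0, 1, 2, 4, 5, 6}, keep only states in Sat with some successor in Z. Z1 = {0, 1, 2, 4, 6}; Z2 = {0, 1, 4, 6}; fixed.
Sat(EG (r → b)) = {0, 1, 4, 6}
6 ∈ Sat(EG (r → b)) = {0, 1, 4, 6}, so the formula holds at 6.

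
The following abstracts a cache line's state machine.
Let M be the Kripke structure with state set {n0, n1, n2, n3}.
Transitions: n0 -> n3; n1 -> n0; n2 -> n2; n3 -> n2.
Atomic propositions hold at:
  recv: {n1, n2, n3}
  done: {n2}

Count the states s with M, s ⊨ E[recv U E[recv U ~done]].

Sat(~done) = {n0, n1, n3}
E[recv U ~done]: least fixpoint, start Z0 = Sat(~done) = {n0, n1, n3}, add states in Sat(recv) with some successor in Z. Already a fixed point.
Sat(E[recv U ~done]) = {n0, n1, n3}
E[recv U E[recv U ~done]]: least fixpoint, start Z0 = Sat(E[recv U ~done]) = {n0, n1, n3}, add states in Sat(recv) with some successor in Z. Already a fixed point.
Sat(E[recv U E[recv U ~done]]) = {n0, n1, n3}
|Sat(E[recv U E[recv U ~done]])| = |{n0, n1, n3}| = 3.

3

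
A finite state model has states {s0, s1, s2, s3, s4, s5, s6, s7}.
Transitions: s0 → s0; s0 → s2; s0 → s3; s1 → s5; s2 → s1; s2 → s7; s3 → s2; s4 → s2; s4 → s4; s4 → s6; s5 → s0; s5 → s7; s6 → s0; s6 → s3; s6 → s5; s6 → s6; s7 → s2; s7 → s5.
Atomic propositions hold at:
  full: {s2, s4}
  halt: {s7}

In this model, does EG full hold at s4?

Yes

EG full: greatest fixpoint, start Z0 = {s2, s4}, keep only states in Sat with some successor in Z. Z1 = {s4}; fixed.
Sat(EG full) = {s4}
s4 ∈ Sat(EG full) = {s4}, so the formula holds at s4.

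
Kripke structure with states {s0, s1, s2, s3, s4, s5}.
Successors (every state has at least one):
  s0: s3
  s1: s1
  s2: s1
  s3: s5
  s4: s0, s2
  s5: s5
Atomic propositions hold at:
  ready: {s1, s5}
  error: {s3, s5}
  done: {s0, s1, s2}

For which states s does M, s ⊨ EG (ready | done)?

Sat(ready | done) = {s0, s1, s2, s5}
EG (ready | done): greatest fixpoint, start Z0 = {s0, s1, s2, s5}, keep only states in Sat with some successor in Z. Z1 = {s1, s2, s5}; fixed.
Sat(EG (ready | done)) = {s1, s2, s5}

{s1, s2, s5}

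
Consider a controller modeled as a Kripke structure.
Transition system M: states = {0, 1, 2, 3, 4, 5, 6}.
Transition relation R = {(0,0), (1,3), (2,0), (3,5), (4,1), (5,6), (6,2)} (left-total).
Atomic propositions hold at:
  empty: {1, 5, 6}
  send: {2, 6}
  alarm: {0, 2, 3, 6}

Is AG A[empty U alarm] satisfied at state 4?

A[empty U alarm]: least fixpoint, start Z0 = Sat(alarm) = {0, 2, 3, 6}, add states in Sat(empty) with every successor in Z. Z1 = {0, 1, 2, 3, 5, 6}; fixed.
Sat(A[empty U alarm]) = {0, 1, 2, 3, 5, 6}
AG A[empty U alarm]: greatest fixpoint, start Z0 = {0, 1, 2, 3, 5, 6}, keep only states in Sat with every successor in Z. Already a fixed point.
Sat(AG A[empty U alarm]) = {0, 1, 2, 3, 5, 6}
4 ∉ Sat(AG A[empty U alarm]) = {0, 1, 2, 3, 5, 6}, so the formula does not hold at 4.

No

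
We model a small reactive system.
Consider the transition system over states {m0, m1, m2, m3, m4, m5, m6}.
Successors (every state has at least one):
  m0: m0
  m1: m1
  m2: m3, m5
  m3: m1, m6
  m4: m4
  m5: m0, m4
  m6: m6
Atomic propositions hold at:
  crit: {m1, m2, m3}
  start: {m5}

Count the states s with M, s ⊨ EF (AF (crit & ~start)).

3

Sat(~start) = {m0, m1, m2, m3, m4, m6}
Sat(crit & ~start) = {m1, m2, m3}
AF (crit & ~start): least fixpoint, start Z0 = {m1, m2, m3}, add states with every successor in Z. Already a fixed point.
Sat(AF (crit & ~start)) = {m1, m2, m3}
EF (AF (crit & ~start)): least fixpoint, start Z0 = {m1, m2, m3}, add states with some successor in Z. Already a fixed point.
Sat(EF (AF (crit & ~start))) = {m1, m2, m3}
|Sat(EF (AF (crit & ~start)))| = |{m1, m2, m3}| = 3.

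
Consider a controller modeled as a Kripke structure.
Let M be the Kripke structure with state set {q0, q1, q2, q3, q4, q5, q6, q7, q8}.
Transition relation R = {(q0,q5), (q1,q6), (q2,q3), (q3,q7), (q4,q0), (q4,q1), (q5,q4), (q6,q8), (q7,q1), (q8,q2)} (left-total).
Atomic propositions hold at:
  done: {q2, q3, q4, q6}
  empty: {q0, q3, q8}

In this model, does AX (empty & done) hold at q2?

Yes

Sat(empty & done) = {q3}
Sat(AX (empty & done)) = {s : every successor in {q3}} = {q2}
q2 ∈ Sat(AX (empty & done)) = {q2}, so the formula holds at q2.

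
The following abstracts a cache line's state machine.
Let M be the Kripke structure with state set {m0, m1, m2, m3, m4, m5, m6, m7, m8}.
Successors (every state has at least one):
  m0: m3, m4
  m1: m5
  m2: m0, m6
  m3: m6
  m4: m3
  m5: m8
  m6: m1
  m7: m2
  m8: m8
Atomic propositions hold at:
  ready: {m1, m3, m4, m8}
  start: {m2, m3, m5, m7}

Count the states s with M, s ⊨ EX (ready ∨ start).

7

Sat(ready ∨ start) = {m1, m2, m3, m4, m5, m7, m8}
Sat(EX (ready ∨ start)) = {s : some successor in {m1, m2, m3, m4, m5, m7, m8}} = {m0, m1, m4, m5, m6, m7, m8}
|Sat(EX (ready ∨ start))| = |{m0, m1, m4, m5, m6, m7, m8}| = 7.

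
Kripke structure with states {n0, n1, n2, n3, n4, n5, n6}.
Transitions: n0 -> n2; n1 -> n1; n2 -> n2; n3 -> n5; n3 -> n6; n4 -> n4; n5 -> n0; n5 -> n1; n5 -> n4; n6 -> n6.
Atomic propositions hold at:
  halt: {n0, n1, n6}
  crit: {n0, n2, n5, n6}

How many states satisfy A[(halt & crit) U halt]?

3

Sat(halt & crit) = {n0, n6}
A[(halt & crit) U halt]: least fixpoint, start Z0 = Sat(halt) = {n0, n1, n6}, add states in Sat(halt & crit) with every successor in Z. Already a fixed point.
Sat(A[(halt & crit) U halt]) = {n0, n1, n6}
|Sat(A[(halt & crit) U halt])| = |{n0, n1, n6}| = 3.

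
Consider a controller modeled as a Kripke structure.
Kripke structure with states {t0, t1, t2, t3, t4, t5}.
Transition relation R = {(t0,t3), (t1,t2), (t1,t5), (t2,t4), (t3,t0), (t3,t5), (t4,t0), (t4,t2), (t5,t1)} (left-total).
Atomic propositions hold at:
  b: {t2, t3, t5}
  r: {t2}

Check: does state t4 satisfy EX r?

Yes

Sat(EX r) = {s : some successor in {t2}} = {t1, t4}
t4 ∈ Sat(EX r) = {t1, t4}, so the formula holds at t4.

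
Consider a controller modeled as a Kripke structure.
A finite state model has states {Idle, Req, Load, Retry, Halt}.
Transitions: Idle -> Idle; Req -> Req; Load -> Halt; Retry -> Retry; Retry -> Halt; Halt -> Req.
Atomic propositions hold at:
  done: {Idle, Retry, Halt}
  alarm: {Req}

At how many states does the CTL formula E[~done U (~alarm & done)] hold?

4

Sat(~done) = {Req, Load}
Sat(~alarm) = {Idle, Load, Retry, Halt}
Sat(~alarm & done) = {Idle, Retry, Halt}
E[~done U (~alarm & done)]: least fixpoint, start Z0 = Sat((~alarm & done)) = {Idle, Retry, Halt}, add states in Sat(~done) with some successor in Z. Z1 = {Idle, Load, Retry, Halt}; fixed.
Sat(E[~done U (~alarm & done)]) = {Idle, Load, Retry, Halt}
|Sat(E[~done U (~alarm & done)])| = |{Idle, Load, Retry, Halt}| = 4.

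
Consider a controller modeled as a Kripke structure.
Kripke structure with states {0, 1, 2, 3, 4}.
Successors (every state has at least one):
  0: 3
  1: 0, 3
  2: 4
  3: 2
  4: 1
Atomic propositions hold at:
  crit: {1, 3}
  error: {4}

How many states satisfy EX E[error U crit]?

4

E[error U crit]: least fixpoint, start Z0 = Sat(crit) = {1, 3}, add states in Sat(error) with some successor in Z. Z1 = {1, 3, 4}; fixed.
Sat(E[error U crit]) = {1, 3, 4}
Sat(EX E[error U crit]) = {s : some successor in {1, 3, 4}} = {0, 1, 2, 4}
|Sat(EX E[error U crit])| = |{0, 1, 2, 4}| = 4.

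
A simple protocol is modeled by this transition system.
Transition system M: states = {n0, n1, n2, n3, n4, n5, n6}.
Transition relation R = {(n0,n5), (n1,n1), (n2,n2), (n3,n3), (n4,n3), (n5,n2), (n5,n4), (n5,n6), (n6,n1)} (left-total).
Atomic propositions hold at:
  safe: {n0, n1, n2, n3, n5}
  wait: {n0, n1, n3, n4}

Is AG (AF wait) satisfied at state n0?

No

AF wait: least fixpoint, start Z0 = {n0, n1, n3, n4}, add states with every successor in Z. Z1 = {n0, n1, n3, n4, n6}; fixed.
Sat(AF wait) = {n0, n1, n3, n4, n6}
AG (AF wait): greatest fixpoint, start Z0 = {n0, n1, n3, n4, n6}, keep only states in Sat with every successor in Z. Z1 = {n1, n3, n4, n6}; fixed.
Sat(AG (AF wait)) = {n1, n3, n4, n6}
n0 ∉ Sat(AG (AF wait)) = {n1, n3, n4, n6}, so the formula does not hold at n0.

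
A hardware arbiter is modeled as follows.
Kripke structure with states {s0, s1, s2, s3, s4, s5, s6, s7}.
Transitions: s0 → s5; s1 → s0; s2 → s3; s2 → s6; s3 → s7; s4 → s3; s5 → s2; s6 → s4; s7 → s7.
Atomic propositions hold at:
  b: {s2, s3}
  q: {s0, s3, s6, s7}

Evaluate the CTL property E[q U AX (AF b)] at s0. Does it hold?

AF b: least fixpoint, start Z0 = {s2, s3}, add states with every successor in Z. Z1 = {s2, s3, s4, s5}; Z2 = {s0, s2, s3, s4, s5, s6}; Z3 = {s0, s1, s2, s3, s4, s5, s6}; fixed.
Sat(AF b) = {s0, s1, s2, s3, s4, s5, s6}
Sat(AX (AF b)) = {s : every successor in {s0, s1, s2, s3, s4, s5, s6}} = {s0, s1, s2, s4, s5, s6}
E[q U AX (AF b)]: least fixpoint, start Z0 = Sat(AX (AF b)) = {s0, s1, s2, s4, s5, s6}, add states in Sat(q) with some successor in Z. Already a fixed point.
Sat(E[q U AX (AF b)]) = {s0, s1, s2, s4, s5, s6}
s0 ∈ Sat(E[q U AX (AF b)]) = {s0, s1, s2, s4, s5, s6}, so the formula holds at s0.

Yes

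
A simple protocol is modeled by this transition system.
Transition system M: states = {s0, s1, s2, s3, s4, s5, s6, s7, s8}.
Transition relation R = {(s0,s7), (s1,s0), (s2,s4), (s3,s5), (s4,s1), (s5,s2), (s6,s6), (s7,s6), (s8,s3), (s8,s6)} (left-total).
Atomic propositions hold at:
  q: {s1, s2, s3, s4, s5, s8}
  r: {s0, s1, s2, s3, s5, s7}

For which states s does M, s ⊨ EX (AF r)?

{s0, s1, s2, s3, s4, s5, s8}

AF r: least fixpoint, start Z0 = {s0, s1, s2, s3, s5, s7}, add states with every successor in Z. Z1 = {s0, s1, s2, s3, s4, s5, s7}; fixed.
Sat(AF r) = {s0, s1, s2, s3, s4, s5, s7}
Sat(EX (AF r)) = {s : some successor in {s0, s1, s2, s3, s4, s5, s7}} = {s0, s1, s2, s3, s4, s5, s8}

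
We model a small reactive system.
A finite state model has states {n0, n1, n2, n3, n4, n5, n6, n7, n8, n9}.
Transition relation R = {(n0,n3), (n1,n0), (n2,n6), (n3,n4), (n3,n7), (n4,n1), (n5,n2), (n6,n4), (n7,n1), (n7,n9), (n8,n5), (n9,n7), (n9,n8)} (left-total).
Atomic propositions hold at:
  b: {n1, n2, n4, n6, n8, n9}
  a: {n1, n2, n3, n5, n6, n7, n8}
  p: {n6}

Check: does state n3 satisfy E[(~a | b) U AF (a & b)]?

Sat(~a) = {n0, n4, n9}
Sat(~a | b) = {n0, n1, n2, n4, n6, n8, n9}
Sat(a & b) = {n1, n2, n6, n8}
AF (a & b): least fixpoint, start Z0 = {n1, n2, n6, n8}, add states with every successor in Z. Z1 = {n1, n2, n4, n5, n6, n8}; fixed.
Sat(AF (a & b)) = {n1, n2, n4, n5, n6, n8}
E[(~a | b) U AF (a & b)]: least fixpoint, start Z0 = Sat(AF (a & b)) = {n1, n2, n4, n5, n6, n8}, add states in Sat(~a | b) with some successor in Z. Z1 = {n1, n2, n4, n5, n6, n8, n9}; fixed.
Sat(E[(~a | b) U AF (a & b)]) = {n1, n2, n4, n5, n6, n8, n9}
n3 ∉ Sat(E[(~a | b) U AF (a & b)]) = {n1, n2, n4, n5, n6, n8, n9}, so the formula does not hold at n3.

No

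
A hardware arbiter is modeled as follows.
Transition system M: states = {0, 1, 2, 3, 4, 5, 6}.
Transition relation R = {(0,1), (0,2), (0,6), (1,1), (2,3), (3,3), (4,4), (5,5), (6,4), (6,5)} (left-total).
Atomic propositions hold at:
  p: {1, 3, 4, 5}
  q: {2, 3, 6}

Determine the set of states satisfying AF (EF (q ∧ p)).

{0, 2, 3}

Sat(q ∧ p) = {3}
EF (q ∧ p): least fixpoint, start Z0 = {3}, add states with some successor in Z. Z1 = {2, 3}; Z2 = {0, 2, 3}; fixed.
Sat(EF (q ∧ p)) = {0, 2, 3}
AF (EF (q ∧ p)): least fixpoint, start Z0 = {0, 2, 3}, add states with every successor in Z. Already a fixed point.
Sat(AF (EF (q ∧ p))) = {0, 2, 3}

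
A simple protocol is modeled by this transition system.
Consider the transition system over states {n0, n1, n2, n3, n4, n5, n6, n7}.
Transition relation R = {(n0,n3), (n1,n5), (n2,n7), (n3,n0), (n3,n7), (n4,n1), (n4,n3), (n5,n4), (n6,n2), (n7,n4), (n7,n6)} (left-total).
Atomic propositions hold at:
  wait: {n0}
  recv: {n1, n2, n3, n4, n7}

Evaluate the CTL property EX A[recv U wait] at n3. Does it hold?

A[recv U wait]: least fixpoint, start Z0 = Sat(wait) = {n0}, add states in Sat(recv) with every successor in Z. Already a fixed point.
Sat(A[recv U wait]) = {n0}
Sat(EX A[recv U wait]) = {s : some successor in {n0}} = {n3}
n3 ∈ Sat(EX A[recv U wait]) = {n3}, so the formula holds at n3.

Yes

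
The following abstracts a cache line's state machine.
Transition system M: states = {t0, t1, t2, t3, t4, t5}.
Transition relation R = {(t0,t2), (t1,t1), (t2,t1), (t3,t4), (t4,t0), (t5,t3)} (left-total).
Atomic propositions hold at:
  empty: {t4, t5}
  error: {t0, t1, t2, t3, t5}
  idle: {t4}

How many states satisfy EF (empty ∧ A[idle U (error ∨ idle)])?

Sat(error ∨ idle) = {t0, t1, t2, t3, t4, t5}
A[idle U (error ∨ idle)]: least fixpoint, start Z0 = Sat((error ∨ idle)) = {t0, t1, t2, t3, t4, t5}, add states in Sat(idle) with every successor in Z. Already a fixed point.
Sat(A[idle U (error ∨ idle)]) = {t0, t1, t2, t3, t4, t5}
Sat(empty ∧ A[idle U (error ∨ idle)]) = {t4, t5}
EF (empty ∧ A[idle U (error ∨ idle)]): least fixpoint, start Z0 = {t4, t5}, add states with some successor in Z. Z1 = {t3, t4, t5}; fixed.
Sat(EF (empty ∧ A[idle U (error ∨ idle)])) = {t3, t4, t5}
|Sat(EF (empty ∧ A[idle U (error ∨ idle)]))| = |{t3, t4, t5}| = 3.

3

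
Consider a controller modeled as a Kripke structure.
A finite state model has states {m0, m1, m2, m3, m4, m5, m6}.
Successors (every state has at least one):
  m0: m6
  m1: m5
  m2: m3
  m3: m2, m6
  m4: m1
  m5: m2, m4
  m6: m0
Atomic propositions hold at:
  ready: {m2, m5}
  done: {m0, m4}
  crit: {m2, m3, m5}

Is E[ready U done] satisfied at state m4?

Yes

E[ready U done]: least fixpoint, start Z0 = Sat(done) = {m0, m4}, add states in Sat(ready) with some successor in Z. Z1 = {m0, m4, m5}; fixed.
Sat(E[ready U done]) = {m0, m4, m5}
m4 ∈ Sat(E[ready U done]) = {m0, m4, m5}, so the formula holds at m4.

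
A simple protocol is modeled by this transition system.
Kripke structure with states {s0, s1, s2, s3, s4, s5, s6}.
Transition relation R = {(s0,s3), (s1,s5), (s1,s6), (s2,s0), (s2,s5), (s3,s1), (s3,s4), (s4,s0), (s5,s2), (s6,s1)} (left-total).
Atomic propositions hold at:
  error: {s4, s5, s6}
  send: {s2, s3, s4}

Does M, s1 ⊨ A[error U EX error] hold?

Sat(EX error) = {s : some successor in {s4, s5, s6}} = {s1, s2, s3}
A[error U EX error]: least fixpoint, start Z0 = Sat(EX error) = {s1, s2, s3}, add states in Sat(error) with every successor in Z. Z1 = {s1, s2, s3, s5, s6}; fixed.
Sat(A[error U EX error]) = {s1, s2, s3, s5, s6}
s1 ∈ Sat(A[error U EX error]) = {s1, s2, s3, s5, s6}, so the formula holds at s1.

Yes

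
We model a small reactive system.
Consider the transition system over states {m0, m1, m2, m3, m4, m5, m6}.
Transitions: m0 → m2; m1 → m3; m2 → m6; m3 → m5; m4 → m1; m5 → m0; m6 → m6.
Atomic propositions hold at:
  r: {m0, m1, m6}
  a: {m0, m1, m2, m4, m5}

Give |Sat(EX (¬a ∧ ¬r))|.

1

Sat(¬a) = {m3, m6}
Sat(¬r) = {m2, m3, m4, m5}
Sat(¬a ∧ ¬r) = {m3}
Sat(EX (¬a ∧ ¬r)) = {s : some successor in {m3}} = {m1}
|Sat(EX (¬a ∧ ¬r))| = |{m1}| = 1.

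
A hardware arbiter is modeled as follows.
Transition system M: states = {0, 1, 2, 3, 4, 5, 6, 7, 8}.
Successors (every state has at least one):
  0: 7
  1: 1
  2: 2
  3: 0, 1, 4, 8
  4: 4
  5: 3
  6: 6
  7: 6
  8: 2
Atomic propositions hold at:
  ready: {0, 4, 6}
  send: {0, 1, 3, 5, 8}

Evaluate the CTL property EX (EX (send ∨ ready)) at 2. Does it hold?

No

Sat(send ∨ ready) = {0, 1, 3, 4, 5, 6, 8}
Sat(EX (send ∨ ready)) = {s : some successor in {0, 1, 3, 4, 5, 6, 8}} = {1, 3, 4, 5, 6, 7}
Sat(EX (EX (send ∨ ready))) = {s : some successor in {1, 3, 4, 5, 6, 7}} = {0, 1, 3, 4, 5, 6, 7}
2 ∉ Sat(EX (EX (send ∨ ready))) = {0, 1, 3, 4, 5, 6, 7}, so the formula does not hold at 2.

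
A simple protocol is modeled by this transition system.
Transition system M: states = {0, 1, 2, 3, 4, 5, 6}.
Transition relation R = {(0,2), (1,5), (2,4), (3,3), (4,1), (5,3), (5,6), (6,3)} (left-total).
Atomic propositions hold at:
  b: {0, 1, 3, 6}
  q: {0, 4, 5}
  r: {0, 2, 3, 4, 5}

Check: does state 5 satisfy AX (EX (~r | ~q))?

Sat(~r) = {1, 6}
Sat(~q) = {1, 2, 3, 6}
Sat(~r | ~q) = {1, 2, 3, 6}
Sat(EX (~r | ~q)) = {s : some successor in {1, 2, 3, 6}} = {0, 3, 4, 5, 6}
Sat(AX (EX (~r | ~q))) = {s : every successor in {0, 3, 4, 5, 6}} = {1, 2, 3, 5, 6}
5 ∈ Sat(AX (EX (~r | ~q))) = {1, 2, 3, 5, 6}, so the formula holds at 5.

Yes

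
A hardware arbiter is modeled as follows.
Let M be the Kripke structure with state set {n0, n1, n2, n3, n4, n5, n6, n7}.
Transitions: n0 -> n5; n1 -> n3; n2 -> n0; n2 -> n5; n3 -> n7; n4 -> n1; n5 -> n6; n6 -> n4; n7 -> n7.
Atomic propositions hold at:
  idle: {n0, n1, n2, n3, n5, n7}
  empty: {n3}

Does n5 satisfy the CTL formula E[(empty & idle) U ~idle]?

No

Sat(empty & idle) = {n3}
Sat(~idle) = {n4, n6}
E[(empty & idle) U ~idle]: least fixpoint, start Z0 = Sat(~idle) = {n4, n6}, add states in Sat(empty & idle) with some successor in Z. Already a fixed point.
Sat(E[(empty & idle) U ~idle]) = {n4, n6}
n5 ∉ Sat(E[(empty & idle) U ~idle]) = {n4, n6}, so the formula does not hold at n5.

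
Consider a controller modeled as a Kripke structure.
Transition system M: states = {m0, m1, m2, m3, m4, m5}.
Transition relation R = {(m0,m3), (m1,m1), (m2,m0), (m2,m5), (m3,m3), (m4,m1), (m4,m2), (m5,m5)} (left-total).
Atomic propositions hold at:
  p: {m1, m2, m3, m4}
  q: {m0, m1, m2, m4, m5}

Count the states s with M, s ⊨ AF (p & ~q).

Sat(~q) = {m3}
Sat(p & ~q) = {m3}
AF (p & ~q): least fixpoint, start Z0 = {m3}, add states with every successor in Z. Z1 = {m0, m3}; fixed.
Sat(AF (p & ~q)) = {m0, m3}
|Sat(AF (p & ~q))| = |{m0, m3}| = 2.

2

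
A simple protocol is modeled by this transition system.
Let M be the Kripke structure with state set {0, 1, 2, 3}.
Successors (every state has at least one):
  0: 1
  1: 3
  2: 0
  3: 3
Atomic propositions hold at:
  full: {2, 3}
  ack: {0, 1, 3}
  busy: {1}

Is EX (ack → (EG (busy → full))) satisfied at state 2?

Sat(busy → full) = {0, 2, 3}
EG (busy → full): greatest fixpoint, start Z0 = {0, 2, 3}, keep only states in Sat with some successor in Z. Z1 = {2, 3}; Z2 = {3}; fixed.
Sat(EG (busy → full)) = {3}
Sat(ack → (EG (busy → full))) = {2, 3}
Sat(EX (ack → (EG (busy → full)))) = {s : some successor in {2, 3}} = {1, 3}
2 ∉ Sat(EX (ack → (EG (busy → full)))) = {1, 3}, so the formula does not hold at 2.

No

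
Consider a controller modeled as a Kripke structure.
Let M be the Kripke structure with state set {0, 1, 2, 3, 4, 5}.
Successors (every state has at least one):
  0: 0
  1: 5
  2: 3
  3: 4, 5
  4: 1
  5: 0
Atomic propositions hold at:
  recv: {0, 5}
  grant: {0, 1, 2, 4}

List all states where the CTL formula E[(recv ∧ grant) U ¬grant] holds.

{3, 5}

Sat(recv ∧ grant) = {0}
Sat(¬grant) = {3, 5}
E[(recv ∧ grant) U ¬grant]: least fixpoint, start Z0 = Sat(¬grant) = {3, 5}, add states in Sat(recv ∧ grant) with some successor in Z. Already a fixed point.
Sat(E[(recv ∧ grant) U ¬grant]) = {3, 5}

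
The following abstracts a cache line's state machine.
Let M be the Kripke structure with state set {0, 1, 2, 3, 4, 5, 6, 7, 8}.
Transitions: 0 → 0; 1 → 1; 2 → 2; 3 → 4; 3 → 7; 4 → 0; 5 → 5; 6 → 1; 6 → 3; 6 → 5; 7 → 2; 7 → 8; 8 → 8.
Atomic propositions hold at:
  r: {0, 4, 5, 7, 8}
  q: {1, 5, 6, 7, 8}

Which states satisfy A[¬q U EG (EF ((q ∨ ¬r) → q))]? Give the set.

{0, 1, 3, 4, 5, 6, 7, 8}

Sat(¬q) = {0, 2, 3, 4}
Sat(¬r) = {1, 2, 3, 6}
Sat(q ∨ ¬r) = {1, 2, 3, 5, 6, 7, 8}
Sat((q ∨ ¬r) → q) = {0, 1, 4, 5, 6, 7, 8}
EF ((q ∨ ¬r) → q): least fixpoint, start Z0 = {0, 1, 4, 5, 6, 7, 8}, add states with some successor in Z. Z1 = {0, 1, 3, 4, 5, 6, 7, 8}; fixed.
Sat(EF ((q ∨ ¬r) → q)) = {0, 1, 3, 4, 5, 6, 7, 8}
EG (EF ((q ∨ ¬r) → q)): greatest fixpoint, start Z0 = {0, 1, 3, 4, 5, 6, 7, 8}, keep only states in Sat with some successor in Z. Already a fixed point.
Sat(EG (EF ((q ∨ ¬r) → q))) = {0, 1, 3, 4, 5, 6, 7, 8}
A[¬q U EG (EF ((q ∨ ¬r) → q))]: least fixpoint, start Z0 = Sat(EG (EF ((q ∨ ¬r) → q))) = {0, 1, 3, 4, 5, 6, 7, 8}, add states in Sat(¬q) with every successor in Z. Already a fixed point.
Sat(A[¬q U EG (EF ((q ∨ ¬r) → q))]) = {0, 1, 3, 4, 5, 6, 7, 8}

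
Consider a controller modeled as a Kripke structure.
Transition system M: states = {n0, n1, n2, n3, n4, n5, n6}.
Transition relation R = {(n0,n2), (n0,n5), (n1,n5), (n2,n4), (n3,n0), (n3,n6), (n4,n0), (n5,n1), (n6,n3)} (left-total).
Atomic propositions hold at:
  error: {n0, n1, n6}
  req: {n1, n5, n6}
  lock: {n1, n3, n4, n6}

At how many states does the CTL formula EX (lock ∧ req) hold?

Sat(lock ∧ req) = {n1, n6}
Sat(EX (lock ∧ req)) = {s : some successor in {n1, n6}} = {n3, n5}
|Sat(EX (lock ∧ req))| = |{n3, n5}| = 2.

2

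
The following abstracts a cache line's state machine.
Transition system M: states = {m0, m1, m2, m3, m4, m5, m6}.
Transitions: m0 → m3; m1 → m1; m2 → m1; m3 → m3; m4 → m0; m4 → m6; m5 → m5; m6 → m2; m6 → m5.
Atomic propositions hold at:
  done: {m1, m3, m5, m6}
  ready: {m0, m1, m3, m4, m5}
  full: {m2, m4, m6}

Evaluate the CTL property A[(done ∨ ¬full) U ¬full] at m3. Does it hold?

Sat(¬full) = {m0, m1, m3, m5}
Sat(done ∨ ¬full) = {m0, m1, m3, m5, m6}
A[(done ∨ ¬full) U ¬full]: least fixpoint, start Z0 = Sat(¬full) = {m0, m1, m3, m5}, add states in Sat(done ∨ ¬full) with every successor in Z. Already a fixed point.
Sat(A[(done ∨ ¬full) U ¬full]) = {m0, m1, m3, m5}
m3 ∈ Sat(A[(done ∨ ¬full) U ¬full]) = {m0, m1, m3, m5}, so the formula holds at m3.

Yes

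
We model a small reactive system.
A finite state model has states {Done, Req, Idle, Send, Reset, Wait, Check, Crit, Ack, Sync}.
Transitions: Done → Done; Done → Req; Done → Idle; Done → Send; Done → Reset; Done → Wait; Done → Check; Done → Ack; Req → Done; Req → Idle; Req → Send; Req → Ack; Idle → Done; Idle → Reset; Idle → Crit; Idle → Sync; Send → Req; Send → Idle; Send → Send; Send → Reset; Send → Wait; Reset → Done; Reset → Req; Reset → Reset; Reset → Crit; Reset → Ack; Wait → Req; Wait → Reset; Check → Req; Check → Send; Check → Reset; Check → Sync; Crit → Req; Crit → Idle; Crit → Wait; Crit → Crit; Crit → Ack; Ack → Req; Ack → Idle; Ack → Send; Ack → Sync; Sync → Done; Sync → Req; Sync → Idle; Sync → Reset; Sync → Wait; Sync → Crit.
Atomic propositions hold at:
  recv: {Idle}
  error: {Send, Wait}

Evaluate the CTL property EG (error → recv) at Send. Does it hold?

No

Sat(error → recv) = {Done, Req, Idle, Reset, Check, Crit, Ack, Sync}
EG (error → recv): greatest fixpoint, start Z0 = {Done, Req, Idle, Reset, Check, Crit, Ack, Sync}, keep only states in Sat with some successor in Z. Already a fixed point.
Sat(EG (error → recv)) = {Done, Req, Idle, Reset, Check, Crit, Ack, Sync}
Send ∉ Sat(EG (error → recv)) = {Done, Req, Idle, Reset, Check, Crit, Ack, Sync}, so the formula does not hold at Send.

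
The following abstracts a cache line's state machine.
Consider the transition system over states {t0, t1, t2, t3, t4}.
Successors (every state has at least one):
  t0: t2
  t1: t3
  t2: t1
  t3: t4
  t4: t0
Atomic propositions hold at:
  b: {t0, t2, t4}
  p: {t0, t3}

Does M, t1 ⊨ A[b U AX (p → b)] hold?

No

Sat(p → b) = {t0, t1, t2, t4}
Sat(AX (p → b)) = {s : every successor in {t0, t1, t2, t4}} = {t0, t2, t3, t4}
A[b U AX (p → b)]: least fixpoint, start Z0 = Sat(AX (p → b)) = {t0, t2, t3, t4}, add states in Sat(b) with every successor in Z. Already a fixed point.
Sat(A[b U AX (p → b)]) = {t0, t2, t3, t4}
t1 ∉ Sat(A[b U AX (p → b)]) = {t0, t2, t3, t4}, so the formula does not hold at t1.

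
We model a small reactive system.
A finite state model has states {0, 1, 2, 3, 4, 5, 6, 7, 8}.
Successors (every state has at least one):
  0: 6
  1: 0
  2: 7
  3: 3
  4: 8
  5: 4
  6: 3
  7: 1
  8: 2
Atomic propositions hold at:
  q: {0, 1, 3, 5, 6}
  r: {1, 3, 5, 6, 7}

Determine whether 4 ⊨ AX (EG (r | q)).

Sat(r | q) = {0, 1, 3, 5, 6, 7}
EG (r | q): greatest fixpoint, start Z0 = {0, 1, 3, 5, 6, 7}, keep only states in Sat with some successor in Z. Z1 = {0, 1, 3, 6, 7}; fixed.
Sat(EG (r | q)) = {0, 1, 3, 6, 7}
Sat(AX (EG (r | q))) = {s : every successor in {0, 1, 3, 6, 7}} = {0, 1, 2, 3, 6, 7}
4 ∉ Sat(AX (EG (r | q))) = {0, 1, 2, 3, 6, 7}, so the formula does not hold at 4.

No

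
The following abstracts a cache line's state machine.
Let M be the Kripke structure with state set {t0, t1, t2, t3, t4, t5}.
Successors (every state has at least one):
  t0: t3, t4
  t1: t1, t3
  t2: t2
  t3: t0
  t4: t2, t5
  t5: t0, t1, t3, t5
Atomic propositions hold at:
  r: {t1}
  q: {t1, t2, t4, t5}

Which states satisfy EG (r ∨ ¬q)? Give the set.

{t0, t1, t3}

Sat(¬q) = {t0, t3}
Sat(r ∨ ¬q) = {t0, t1, t3}
EG (r ∨ ¬q): greatest fixpoint, start Z0 = {t0, t1, t3}, keep only states in Sat with some successor in Z. Already a fixed point.
Sat(EG (r ∨ ¬q)) = {t0, t1, t3}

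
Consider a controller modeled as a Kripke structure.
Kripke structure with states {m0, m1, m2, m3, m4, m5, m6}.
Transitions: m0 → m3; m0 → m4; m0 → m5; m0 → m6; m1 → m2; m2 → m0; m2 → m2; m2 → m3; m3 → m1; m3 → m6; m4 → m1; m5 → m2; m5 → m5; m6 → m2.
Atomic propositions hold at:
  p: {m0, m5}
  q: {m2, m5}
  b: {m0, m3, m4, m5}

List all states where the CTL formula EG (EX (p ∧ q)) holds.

Sat(p ∧ q) = {m5}
Sat(EX (p ∧ q)) = {s : some successor in {m5}} = {m0, m5}
EG (EX (p ∧ q)): greatest fixpoint, start Z0 = {m0, m5}, keep only states in Sat with some successor in Z. Already a fixed point.
Sat(EG (EX (p ∧ q))) = {m0, m5}

{m0, m5}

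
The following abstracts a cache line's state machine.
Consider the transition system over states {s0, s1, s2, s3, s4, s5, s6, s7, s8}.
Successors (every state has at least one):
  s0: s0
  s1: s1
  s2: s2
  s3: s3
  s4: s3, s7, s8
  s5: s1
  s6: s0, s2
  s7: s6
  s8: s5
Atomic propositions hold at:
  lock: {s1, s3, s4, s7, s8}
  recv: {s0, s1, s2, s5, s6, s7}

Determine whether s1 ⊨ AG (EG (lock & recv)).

Yes

Sat(lock & recv) = {s1, s7}
EG (lock & recv): greatest fixpoint, start Z0 = {s1, s7}, keep only states in Sat with some successor in Z. Z1 = {s1}; fixed.
Sat(EG (lock & recv)) = {s1}
AG (EG (lock & recv)): greatest fixpoint, start Z0 = {s1}, keep only states in Sat with every successor in Z. Already a fixed point.
Sat(AG (EG (lock & recv))) = {s1}
s1 ∈ Sat(AG (EG (lock & recv))) = {s1}, so the formula holds at s1.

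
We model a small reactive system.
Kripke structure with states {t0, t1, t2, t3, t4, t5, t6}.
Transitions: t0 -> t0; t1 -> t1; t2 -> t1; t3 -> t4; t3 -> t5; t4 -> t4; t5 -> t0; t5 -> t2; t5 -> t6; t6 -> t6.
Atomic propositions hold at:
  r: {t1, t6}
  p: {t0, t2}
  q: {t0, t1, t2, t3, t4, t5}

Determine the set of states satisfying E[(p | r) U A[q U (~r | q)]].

{t0, t1, t2, t3, t4, t5}

Sat(p | r) = {t0, t1, t2, t6}
Sat(~r) = {t0, t2, t3, t4, t5}
Sat(~r | q) = {t0, t1, t2, t3, t4, t5}
A[q U (~r | q)]: least fixpoint, start Z0 = Sat((~r | q)) = {t0, t1, t2, t3, t4, t5}, add states in Sat(q) with every successor in Z. Already a fixed point.
Sat(A[q U (~r | q)]) = {t0, t1, t2, t3, t4, t5}
E[(p | r) U A[q U (~r | q)]]: least fixpoint, start Z0 = Sat(A[q U (~r | q)]) = {t0, t1, t2, t3, t4, t5}, add states in Sat(p | r) with some successor in Z. Already a fixed point.
Sat(E[(p | r) U A[q U (~r | q)]]) = {t0, t1, t2, t3, t4, t5}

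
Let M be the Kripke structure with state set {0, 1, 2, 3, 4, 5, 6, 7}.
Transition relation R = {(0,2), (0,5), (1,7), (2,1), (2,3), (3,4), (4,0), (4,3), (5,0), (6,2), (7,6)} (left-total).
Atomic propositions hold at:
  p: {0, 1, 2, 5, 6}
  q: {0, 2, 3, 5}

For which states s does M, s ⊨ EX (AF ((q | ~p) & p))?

Sat(~p) = {3, 4, 7}
Sat(q | ~p) = {0, 2, 3, 4, 5, 7}
Sat((q | ~p) & p) = {0, 2, 5}
AF ((q | ~p) & p): least fixpoint, start Z0 = {0, 2, 5}, add states with every successor in Z. Z1 = {0, 2, 5, 6}; Z2 = {0, 2, 5, 6, 7}; Z3 = {0, 1, 2, 5, 6, 7}; fixed.
Sat(AF ((q | ~p) & p)) = {0, 1, 2, 5, 6, 7}
Sat(EX (AF ((q | ~p) & p))) = {s : some successor in {0, 1, 2, 5, 6, 7}} = {0, 1, 2, 4, 5, 6, 7}

{0, 1, 2, 4, 5, 6, 7}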